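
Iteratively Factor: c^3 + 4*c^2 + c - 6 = (c + 3)*(c^2 + c - 2) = (c + 2)*(c + 3)*(c - 1)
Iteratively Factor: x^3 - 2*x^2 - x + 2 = (x + 1)*(x^2 - 3*x + 2) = (x - 1)*(x + 1)*(x - 2)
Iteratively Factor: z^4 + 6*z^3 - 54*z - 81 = (z + 3)*(z^3 + 3*z^2 - 9*z - 27) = (z - 3)*(z + 3)*(z^2 + 6*z + 9) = (z - 3)*(z + 3)^2*(z + 3)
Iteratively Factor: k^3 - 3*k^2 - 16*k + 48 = (k - 4)*(k^2 + k - 12) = (k - 4)*(k - 3)*(k + 4)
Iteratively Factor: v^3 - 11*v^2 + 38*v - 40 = (v - 5)*(v^2 - 6*v + 8) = (v - 5)*(v - 4)*(v - 2)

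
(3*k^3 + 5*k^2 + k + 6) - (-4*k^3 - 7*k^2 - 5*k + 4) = 7*k^3 + 12*k^2 + 6*k + 2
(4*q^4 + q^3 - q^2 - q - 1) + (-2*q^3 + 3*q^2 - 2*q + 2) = 4*q^4 - q^3 + 2*q^2 - 3*q + 1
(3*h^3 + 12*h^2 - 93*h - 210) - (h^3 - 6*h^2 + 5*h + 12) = 2*h^3 + 18*h^2 - 98*h - 222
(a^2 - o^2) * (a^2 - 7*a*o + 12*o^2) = a^4 - 7*a^3*o + 11*a^2*o^2 + 7*a*o^3 - 12*o^4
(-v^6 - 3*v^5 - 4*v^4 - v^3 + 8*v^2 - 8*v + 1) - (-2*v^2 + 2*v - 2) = -v^6 - 3*v^5 - 4*v^4 - v^3 + 10*v^2 - 10*v + 3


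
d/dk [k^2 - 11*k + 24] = 2*k - 11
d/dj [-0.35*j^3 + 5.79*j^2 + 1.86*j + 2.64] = -1.05*j^2 + 11.58*j + 1.86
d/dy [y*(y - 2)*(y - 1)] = 3*y^2 - 6*y + 2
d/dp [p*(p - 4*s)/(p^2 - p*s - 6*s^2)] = (-p*(p - 4*s)*(2*p - s) + 2*(-p + 2*s)*(-p^2 + p*s + 6*s^2))/(-p^2 + p*s + 6*s^2)^2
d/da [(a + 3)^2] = 2*a + 6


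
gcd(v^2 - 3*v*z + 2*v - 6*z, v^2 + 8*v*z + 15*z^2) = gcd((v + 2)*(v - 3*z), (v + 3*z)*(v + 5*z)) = 1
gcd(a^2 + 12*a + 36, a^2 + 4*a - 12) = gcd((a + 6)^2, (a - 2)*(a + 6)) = a + 6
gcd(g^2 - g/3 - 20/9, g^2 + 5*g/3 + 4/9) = g + 4/3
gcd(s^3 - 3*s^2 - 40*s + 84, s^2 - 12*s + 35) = s - 7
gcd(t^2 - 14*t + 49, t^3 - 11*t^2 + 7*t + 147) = t^2 - 14*t + 49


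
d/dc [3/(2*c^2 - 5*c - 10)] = 3*(5 - 4*c)/(-2*c^2 + 5*c + 10)^2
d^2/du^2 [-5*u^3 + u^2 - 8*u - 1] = 2 - 30*u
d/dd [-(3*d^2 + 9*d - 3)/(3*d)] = -1 - 1/d^2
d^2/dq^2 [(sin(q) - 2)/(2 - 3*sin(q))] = 4*(-3*sin(q)^2 - 2*sin(q) + 6)/(3*sin(q) - 2)^3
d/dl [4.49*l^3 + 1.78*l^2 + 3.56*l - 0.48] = 13.47*l^2 + 3.56*l + 3.56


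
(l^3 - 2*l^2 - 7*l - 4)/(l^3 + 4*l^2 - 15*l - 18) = (l^2 - 3*l - 4)/(l^2 + 3*l - 18)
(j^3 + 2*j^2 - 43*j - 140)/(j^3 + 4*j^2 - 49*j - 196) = (j + 5)/(j + 7)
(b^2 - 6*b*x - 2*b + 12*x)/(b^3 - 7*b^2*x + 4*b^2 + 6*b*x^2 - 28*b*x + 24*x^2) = (2 - b)/(-b^2 + b*x - 4*b + 4*x)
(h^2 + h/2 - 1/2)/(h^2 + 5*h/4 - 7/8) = 4*(h + 1)/(4*h + 7)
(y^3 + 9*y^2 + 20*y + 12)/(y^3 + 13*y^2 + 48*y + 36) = (y + 2)/(y + 6)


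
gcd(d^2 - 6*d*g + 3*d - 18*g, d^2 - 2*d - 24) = 1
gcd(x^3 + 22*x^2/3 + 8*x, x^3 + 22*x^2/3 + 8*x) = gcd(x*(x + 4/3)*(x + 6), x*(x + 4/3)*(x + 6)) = x^3 + 22*x^2/3 + 8*x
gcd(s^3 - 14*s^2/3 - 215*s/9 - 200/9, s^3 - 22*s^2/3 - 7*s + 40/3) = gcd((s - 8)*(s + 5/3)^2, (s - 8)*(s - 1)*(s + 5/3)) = s^2 - 19*s/3 - 40/3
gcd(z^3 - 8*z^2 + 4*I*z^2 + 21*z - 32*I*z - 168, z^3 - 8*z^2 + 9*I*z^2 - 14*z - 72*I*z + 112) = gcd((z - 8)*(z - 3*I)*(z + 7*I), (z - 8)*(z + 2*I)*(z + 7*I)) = z^2 + z*(-8 + 7*I) - 56*I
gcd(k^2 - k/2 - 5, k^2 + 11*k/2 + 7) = k + 2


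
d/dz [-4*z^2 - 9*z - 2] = -8*z - 9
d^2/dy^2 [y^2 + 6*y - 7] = 2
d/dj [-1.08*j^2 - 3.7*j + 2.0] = -2.16*j - 3.7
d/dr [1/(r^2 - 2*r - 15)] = 2*(1 - r)/(-r^2 + 2*r + 15)^2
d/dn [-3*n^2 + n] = 1 - 6*n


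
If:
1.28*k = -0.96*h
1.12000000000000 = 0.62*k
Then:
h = -2.41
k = 1.81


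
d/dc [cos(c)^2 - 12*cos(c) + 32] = 2*(6 - cos(c))*sin(c)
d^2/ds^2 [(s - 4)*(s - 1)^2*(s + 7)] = 12*s^2 + 6*s - 66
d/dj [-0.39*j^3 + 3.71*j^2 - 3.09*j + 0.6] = -1.17*j^2 + 7.42*j - 3.09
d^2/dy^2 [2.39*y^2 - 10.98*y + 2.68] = 4.78000000000000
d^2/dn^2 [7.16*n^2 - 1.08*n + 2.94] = 14.3200000000000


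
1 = 1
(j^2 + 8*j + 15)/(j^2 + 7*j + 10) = (j + 3)/(j + 2)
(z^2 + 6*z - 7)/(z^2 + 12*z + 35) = (z - 1)/(z + 5)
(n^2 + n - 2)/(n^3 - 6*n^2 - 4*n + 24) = (n - 1)/(n^2 - 8*n + 12)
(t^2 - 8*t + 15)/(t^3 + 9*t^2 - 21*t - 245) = (t - 3)/(t^2 + 14*t + 49)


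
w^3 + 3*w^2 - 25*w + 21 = (w - 3)*(w - 1)*(w + 7)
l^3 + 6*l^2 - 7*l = l*(l - 1)*(l + 7)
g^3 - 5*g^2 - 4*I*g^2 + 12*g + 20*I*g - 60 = (g - 5)*(g - 6*I)*(g + 2*I)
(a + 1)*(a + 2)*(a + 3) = a^3 + 6*a^2 + 11*a + 6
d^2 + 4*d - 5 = (d - 1)*(d + 5)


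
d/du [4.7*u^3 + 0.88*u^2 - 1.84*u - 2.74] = 14.1*u^2 + 1.76*u - 1.84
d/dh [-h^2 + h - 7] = 1 - 2*h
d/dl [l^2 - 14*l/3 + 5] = 2*l - 14/3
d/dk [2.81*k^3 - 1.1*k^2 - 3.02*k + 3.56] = 8.43*k^2 - 2.2*k - 3.02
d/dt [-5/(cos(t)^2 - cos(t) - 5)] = 5*(1 - 2*cos(t))*sin(t)/(sin(t)^2 + cos(t) + 4)^2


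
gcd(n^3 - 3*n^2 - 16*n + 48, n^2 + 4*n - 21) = n - 3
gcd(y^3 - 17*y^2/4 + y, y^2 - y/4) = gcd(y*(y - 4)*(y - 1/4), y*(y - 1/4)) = y^2 - y/4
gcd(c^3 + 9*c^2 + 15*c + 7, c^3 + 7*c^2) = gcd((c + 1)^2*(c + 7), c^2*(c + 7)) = c + 7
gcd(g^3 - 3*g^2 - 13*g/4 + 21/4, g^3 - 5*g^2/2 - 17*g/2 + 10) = g - 1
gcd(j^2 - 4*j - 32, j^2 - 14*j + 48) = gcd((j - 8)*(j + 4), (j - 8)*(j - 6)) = j - 8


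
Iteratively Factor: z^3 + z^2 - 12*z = (z + 4)*(z^2 - 3*z) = z*(z + 4)*(z - 3)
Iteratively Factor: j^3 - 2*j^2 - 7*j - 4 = (j - 4)*(j^2 + 2*j + 1) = (j - 4)*(j + 1)*(j + 1)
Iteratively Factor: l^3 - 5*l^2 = (l)*(l^2 - 5*l) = l^2*(l - 5)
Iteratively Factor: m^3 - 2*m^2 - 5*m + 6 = (m + 2)*(m^2 - 4*m + 3) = (m - 3)*(m + 2)*(m - 1)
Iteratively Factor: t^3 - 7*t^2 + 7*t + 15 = (t + 1)*(t^2 - 8*t + 15) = (t - 3)*(t + 1)*(t - 5)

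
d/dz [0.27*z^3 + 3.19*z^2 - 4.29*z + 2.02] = 0.81*z^2 + 6.38*z - 4.29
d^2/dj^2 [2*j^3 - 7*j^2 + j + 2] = 12*j - 14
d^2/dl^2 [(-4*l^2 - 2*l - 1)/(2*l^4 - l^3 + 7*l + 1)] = 6*(-16*l^8 - 8*l^7 - 4*l^6 + 120*l^5 + 30*l^4 - 10*l^3 + 7*l^2 - l - 13)/(8*l^12 - 12*l^11 + 6*l^10 + 83*l^9 - 72*l^8 + 9*l^7 + 297*l^6 - 63*l^5 - 36*l^4 + 340*l^3 + 147*l^2 + 21*l + 1)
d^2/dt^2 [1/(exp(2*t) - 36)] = 4*(exp(2*t) + 36)*exp(2*t)/(exp(2*t) - 36)^3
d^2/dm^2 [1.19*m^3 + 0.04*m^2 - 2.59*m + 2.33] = 7.14*m + 0.08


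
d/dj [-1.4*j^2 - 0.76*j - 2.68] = -2.8*j - 0.76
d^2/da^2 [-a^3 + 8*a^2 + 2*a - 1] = 16 - 6*a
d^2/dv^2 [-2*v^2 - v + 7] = -4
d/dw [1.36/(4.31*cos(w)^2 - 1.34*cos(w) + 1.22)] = (11.7232*cos(w) - 1.8224)*sin(w)/(4.31*cos(w)^2 - 1.34*cos(w) + 1.22)^2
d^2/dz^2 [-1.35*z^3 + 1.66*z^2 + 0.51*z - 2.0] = 3.32 - 8.1*z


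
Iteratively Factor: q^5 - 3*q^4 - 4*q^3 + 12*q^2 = (q - 2)*(q^4 - q^3 - 6*q^2) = (q - 2)*(q + 2)*(q^3 - 3*q^2) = q*(q - 2)*(q + 2)*(q^2 - 3*q) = q^2*(q - 2)*(q + 2)*(q - 3)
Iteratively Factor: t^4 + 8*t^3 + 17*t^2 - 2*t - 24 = (t + 4)*(t^3 + 4*t^2 + t - 6) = (t + 2)*(t + 4)*(t^2 + 2*t - 3) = (t - 1)*(t + 2)*(t + 4)*(t + 3)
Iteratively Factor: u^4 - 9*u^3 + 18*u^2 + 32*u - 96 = (u + 2)*(u^3 - 11*u^2 + 40*u - 48) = (u - 4)*(u + 2)*(u^2 - 7*u + 12) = (u - 4)*(u - 3)*(u + 2)*(u - 4)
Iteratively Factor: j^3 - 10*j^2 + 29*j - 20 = (j - 5)*(j^2 - 5*j + 4) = (j - 5)*(j - 1)*(j - 4)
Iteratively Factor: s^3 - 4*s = (s + 2)*(s^2 - 2*s) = (s - 2)*(s + 2)*(s)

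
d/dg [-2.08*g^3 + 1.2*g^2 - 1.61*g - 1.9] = -6.24*g^2 + 2.4*g - 1.61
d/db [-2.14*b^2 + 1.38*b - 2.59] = 1.38 - 4.28*b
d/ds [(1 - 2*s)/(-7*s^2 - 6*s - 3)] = 2*(-7*s^2 + 7*s + 6)/(49*s^4 + 84*s^3 + 78*s^2 + 36*s + 9)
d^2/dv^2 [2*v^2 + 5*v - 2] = 4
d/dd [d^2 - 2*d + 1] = 2*d - 2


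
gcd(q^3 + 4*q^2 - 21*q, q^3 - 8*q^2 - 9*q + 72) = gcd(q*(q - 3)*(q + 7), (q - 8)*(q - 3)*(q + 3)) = q - 3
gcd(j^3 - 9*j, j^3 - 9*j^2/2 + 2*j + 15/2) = j - 3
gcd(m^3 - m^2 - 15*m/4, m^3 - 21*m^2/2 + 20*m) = m^2 - 5*m/2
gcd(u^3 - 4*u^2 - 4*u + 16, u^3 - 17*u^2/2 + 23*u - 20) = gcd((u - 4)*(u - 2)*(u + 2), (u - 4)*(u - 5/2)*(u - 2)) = u^2 - 6*u + 8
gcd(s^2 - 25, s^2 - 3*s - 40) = s + 5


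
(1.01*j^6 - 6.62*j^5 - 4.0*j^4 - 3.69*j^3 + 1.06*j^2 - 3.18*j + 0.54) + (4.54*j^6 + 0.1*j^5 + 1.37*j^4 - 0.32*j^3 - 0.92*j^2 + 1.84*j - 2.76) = 5.55*j^6 - 6.52*j^5 - 2.63*j^4 - 4.01*j^3 + 0.14*j^2 - 1.34*j - 2.22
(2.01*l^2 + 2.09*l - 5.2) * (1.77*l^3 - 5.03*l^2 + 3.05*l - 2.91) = 3.5577*l^5 - 6.411*l^4 - 13.5862*l^3 + 26.6814*l^2 - 21.9419*l + 15.132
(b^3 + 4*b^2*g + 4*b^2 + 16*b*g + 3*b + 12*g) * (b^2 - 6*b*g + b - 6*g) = b^5 - 2*b^4*g + 5*b^4 - 24*b^3*g^2 - 10*b^3*g + 7*b^3 - 120*b^2*g^2 - 14*b^2*g + 3*b^2 - 168*b*g^2 - 6*b*g - 72*g^2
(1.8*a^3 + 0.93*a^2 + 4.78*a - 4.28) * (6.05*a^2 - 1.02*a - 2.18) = 10.89*a^5 + 3.7905*a^4 + 24.0464*a^3 - 32.797*a^2 - 6.0548*a + 9.3304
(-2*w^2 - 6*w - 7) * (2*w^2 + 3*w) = -4*w^4 - 18*w^3 - 32*w^2 - 21*w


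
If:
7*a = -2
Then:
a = -2/7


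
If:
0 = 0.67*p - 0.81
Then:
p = 1.21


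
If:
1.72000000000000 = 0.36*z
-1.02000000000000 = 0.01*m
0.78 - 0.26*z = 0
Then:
No Solution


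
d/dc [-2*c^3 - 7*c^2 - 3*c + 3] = -6*c^2 - 14*c - 3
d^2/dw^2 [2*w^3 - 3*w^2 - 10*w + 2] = 12*w - 6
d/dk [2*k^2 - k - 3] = 4*k - 1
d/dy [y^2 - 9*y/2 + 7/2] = 2*y - 9/2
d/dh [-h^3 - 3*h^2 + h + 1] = -3*h^2 - 6*h + 1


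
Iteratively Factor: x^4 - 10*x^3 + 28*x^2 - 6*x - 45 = (x - 3)*(x^3 - 7*x^2 + 7*x + 15) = (x - 5)*(x - 3)*(x^2 - 2*x - 3) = (x - 5)*(x - 3)^2*(x + 1)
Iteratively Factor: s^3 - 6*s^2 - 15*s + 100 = (s - 5)*(s^2 - s - 20) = (s - 5)^2*(s + 4)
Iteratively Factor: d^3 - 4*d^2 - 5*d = (d + 1)*(d^2 - 5*d) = (d - 5)*(d + 1)*(d)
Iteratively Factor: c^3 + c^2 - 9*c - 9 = (c + 3)*(c^2 - 2*c - 3) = (c + 1)*(c + 3)*(c - 3)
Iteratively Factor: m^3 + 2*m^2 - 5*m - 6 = (m - 2)*(m^2 + 4*m + 3) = (m - 2)*(m + 3)*(m + 1)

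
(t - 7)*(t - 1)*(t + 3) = t^3 - 5*t^2 - 17*t + 21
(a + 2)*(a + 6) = a^2 + 8*a + 12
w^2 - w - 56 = (w - 8)*(w + 7)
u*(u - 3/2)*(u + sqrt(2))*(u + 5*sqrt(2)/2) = u^4 - 3*u^3/2 + 7*sqrt(2)*u^3/2 - 21*sqrt(2)*u^2/4 + 5*u^2 - 15*u/2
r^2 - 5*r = r*(r - 5)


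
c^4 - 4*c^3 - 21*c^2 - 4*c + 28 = (c - 7)*(c - 1)*(c + 2)^2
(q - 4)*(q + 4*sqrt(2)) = q^2 - 4*q + 4*sqrt(2)*q - 16*sqrt(2)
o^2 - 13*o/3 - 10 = (o - 6)*(o + 5/3)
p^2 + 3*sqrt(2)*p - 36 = (p - 3*sqrt(2))*(p + 6*sqrt(2))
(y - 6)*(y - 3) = y^2 - 9*y + 18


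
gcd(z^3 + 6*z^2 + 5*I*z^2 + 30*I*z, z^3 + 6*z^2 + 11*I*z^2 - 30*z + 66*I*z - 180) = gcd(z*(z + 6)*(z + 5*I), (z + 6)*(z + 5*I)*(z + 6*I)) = z^2 + z*(6 + 5*I) + 30*I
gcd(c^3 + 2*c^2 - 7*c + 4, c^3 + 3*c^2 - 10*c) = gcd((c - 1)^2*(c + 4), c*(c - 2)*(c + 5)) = 1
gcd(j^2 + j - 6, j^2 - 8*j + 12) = j - 2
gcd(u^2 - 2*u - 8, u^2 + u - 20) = u - 4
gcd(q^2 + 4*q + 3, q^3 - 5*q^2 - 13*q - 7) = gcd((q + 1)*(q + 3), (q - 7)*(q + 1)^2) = q + 1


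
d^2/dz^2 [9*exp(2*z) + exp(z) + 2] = (36*exp(z) + 1)*exp(z)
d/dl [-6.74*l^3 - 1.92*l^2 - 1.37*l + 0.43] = -20.22*l^2 - 3.84*l - 1.37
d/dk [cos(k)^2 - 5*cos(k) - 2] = (5 - 2*cos(k))*sin(k)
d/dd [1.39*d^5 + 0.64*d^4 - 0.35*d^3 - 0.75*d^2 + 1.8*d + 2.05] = 6.95*d^4 + 2.56*d^3 - 1.05*d^2 - 1.5*d + 1.8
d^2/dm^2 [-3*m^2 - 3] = -6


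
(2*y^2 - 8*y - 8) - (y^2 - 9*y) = y^2 + y - 8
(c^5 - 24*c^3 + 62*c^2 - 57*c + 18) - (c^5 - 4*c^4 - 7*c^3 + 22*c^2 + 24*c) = 4*c^4 - 17*c^3 + 40*c^2 - 81*c + 18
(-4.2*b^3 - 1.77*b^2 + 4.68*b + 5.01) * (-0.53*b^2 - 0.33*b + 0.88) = 2.226*b^5 + 2.3241*b^4 - 5.5923*b^3 - 5.7573*b^2 + 2.4651*b + 4.4088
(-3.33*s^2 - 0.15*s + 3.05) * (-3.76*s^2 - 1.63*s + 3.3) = 12.5208*s^4 + 5.9919*s^3 - 22.2125*s^2 - 5.4665*s + 10.065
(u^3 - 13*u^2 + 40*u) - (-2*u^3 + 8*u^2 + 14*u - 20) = 3*u^3 - 21*u^2 + 26*u + 20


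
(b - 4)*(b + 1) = b^2 - 3*b - 4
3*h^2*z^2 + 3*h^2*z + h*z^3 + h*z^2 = z*(3*h + z)*(h*z + h)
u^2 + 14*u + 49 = (u + 7)^2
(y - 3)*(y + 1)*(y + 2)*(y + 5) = y^4 + 5*y^3 - 7*y^2 - 41*y - 30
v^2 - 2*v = v*(v - 2)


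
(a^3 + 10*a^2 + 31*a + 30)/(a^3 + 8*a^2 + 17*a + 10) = (a + 3)/(a + 1)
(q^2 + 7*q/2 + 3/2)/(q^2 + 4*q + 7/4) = 2*(q + 3)/(2*q + 7)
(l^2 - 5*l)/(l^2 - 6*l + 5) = l/(l - 1)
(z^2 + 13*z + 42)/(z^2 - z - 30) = (z^2 + 13*z + 42)/(z^2 - z - 30)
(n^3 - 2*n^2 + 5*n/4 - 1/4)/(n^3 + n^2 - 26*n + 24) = (n^2 - n + 1/4)/(n^2 + 2*n - 24)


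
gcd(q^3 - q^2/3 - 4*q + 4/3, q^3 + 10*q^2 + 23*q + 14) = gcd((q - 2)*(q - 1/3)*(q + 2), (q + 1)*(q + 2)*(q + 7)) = q + 2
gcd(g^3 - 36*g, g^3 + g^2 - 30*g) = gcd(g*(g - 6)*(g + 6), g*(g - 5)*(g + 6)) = g^2 + 6*g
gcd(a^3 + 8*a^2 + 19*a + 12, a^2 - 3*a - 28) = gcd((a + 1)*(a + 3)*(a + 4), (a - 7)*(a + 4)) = a + 4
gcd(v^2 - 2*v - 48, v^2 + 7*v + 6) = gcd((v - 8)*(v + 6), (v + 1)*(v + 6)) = v + 6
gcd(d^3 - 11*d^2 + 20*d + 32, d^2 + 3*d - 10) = 1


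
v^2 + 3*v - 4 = (v - 1)*(v + 4)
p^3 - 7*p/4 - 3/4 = (p - 3/2)*(p + 1/2)*(p + 1)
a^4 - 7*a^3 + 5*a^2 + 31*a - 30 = (a - 5)*(a - 3)*(a - 1)*(a + 2)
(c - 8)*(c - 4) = c^2 - 12*c + 32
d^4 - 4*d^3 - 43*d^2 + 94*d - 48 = (d - 8)*(d - 1)^2*(d + 6)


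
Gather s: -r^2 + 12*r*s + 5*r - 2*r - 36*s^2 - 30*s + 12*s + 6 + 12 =-r^2 + 3*r - 36*s^2 + s*(12*r - 18) + 18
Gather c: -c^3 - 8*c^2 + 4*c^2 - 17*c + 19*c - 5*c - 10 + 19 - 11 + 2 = -c^3 - 4*c^2 - 3*c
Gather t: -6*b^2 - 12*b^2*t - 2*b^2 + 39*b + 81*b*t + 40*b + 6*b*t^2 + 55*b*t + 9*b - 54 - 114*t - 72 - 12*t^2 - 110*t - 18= -8*b^2 + 88*b + t^2*(6*b - 12) + t*(-12*b^2 + 136*b - 224) - 144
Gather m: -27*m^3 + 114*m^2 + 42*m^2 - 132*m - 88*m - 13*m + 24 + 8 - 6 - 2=-27*m^3 + 156*m^2 - 233*m + 24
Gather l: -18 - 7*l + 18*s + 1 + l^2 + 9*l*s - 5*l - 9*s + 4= l^2 + l*(9*s - 12) + 9*s - 13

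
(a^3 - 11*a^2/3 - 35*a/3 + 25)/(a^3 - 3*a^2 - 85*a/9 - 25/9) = 3*(3*a^2 + 4*a - 15)/(9*a^2 + 18*a + 5)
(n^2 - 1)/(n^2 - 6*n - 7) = (n - 1)/(n - 7)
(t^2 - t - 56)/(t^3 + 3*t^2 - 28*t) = (t - 8)/(t*(t - 4))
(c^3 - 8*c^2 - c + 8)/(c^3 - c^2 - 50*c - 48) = (c - 1)/(c + 6)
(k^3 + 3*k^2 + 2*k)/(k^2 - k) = (k^2 + 3*k + 2)/(k - 1)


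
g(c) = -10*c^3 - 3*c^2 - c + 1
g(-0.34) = 1.39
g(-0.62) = 2.85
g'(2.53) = -208.21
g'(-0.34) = -2.43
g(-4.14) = 663.30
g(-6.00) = 2059.00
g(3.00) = -299.00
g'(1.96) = -128.01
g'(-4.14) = -490.35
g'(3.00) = -289.00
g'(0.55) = -13.38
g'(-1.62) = -70.01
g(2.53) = -182.68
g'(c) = -30*c^2 - 6*c - 1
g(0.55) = -2.12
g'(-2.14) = -125.55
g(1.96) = -87.78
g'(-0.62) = -8.81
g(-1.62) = 37.26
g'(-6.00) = -1045.00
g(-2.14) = 87.40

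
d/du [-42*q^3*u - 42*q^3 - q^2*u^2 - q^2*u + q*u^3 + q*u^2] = q*(-42*q^2 - 2*q*u - q + 3*u^2 + 2*u)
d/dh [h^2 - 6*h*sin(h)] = -6*h*cos(h) + 2*h - 6*sin(h)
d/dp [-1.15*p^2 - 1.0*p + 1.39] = -2.3*p - 1.0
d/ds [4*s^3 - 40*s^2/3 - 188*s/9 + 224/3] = 12*s^2 - 80*s/3 - 188/9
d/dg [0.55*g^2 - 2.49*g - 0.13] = 1.1*g - 2.49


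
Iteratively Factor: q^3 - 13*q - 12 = (q + 3)*(q^2 - 3*q - 4) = (q + 1)*(q + 3)*(q - 4)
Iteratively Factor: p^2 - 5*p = (p)*(p - 5)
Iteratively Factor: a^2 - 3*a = (a)*(a - 3)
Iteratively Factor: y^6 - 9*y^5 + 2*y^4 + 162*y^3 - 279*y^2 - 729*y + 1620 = (y + 3)*(y^5 - 12*y^4 + 38*y^3 + 48*y^2 - 423*y + 540) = (y - 4)*(y + 3)*(y^4 - 8*y^3 + 6*y^2 + 72*y - 135) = (y - 4)*(y - 3)*(y + 3)*(y^3 - 5*y^2 - 9*y + 45) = (y - 5)*(y - 4)*(y - 3)*(y + 3)*(y^2 - 9) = (y - 5)*(y - 4)*(y - 3)*(y + 3)^2*(y - 3)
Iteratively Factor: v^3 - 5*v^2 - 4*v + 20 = (v - 2)*(v^2 - 3*v - 10) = (v - 2)*(v + 2)*(v - 5)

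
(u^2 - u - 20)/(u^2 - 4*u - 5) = (u + 4)/(u + 1)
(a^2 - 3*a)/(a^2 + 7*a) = (a - 3)/(a + 7)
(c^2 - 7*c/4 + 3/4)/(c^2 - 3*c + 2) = (c - 3/4)/(c - 2)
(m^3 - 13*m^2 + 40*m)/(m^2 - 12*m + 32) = m*(m - 5)/(m - 4)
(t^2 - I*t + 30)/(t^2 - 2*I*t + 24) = (t + 5*I)/(t + 4*I)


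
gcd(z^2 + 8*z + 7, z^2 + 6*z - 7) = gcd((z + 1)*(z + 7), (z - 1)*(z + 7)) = z + 7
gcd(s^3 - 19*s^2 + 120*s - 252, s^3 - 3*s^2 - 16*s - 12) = s - 6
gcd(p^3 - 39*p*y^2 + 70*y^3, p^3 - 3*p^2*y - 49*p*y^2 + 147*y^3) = p + 7*y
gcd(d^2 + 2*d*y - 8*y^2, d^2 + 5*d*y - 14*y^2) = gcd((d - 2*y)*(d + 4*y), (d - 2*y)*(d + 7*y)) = -d + 2*y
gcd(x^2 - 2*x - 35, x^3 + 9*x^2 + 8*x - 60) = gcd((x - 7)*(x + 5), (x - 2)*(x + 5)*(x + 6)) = x + 5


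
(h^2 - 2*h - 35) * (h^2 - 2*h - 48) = h^4 - 4*h^3 - 79*h^2 + 166*h + 1680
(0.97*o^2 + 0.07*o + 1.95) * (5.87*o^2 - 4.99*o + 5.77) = 5.6939*o^4 - 4.4294*o^3 + 16.6941*o^2 - 9.3266*o + 11.2515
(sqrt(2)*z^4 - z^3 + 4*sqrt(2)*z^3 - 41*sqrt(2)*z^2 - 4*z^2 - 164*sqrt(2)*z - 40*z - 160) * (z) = sqrt(2)*z^5 - z^4 + 4*sqrt(2)*z^4 - 41*sqrt(2)*z^3 - 4*z^3 - 164*sqrt(2)*z^2 - 40*z^2 - 160*z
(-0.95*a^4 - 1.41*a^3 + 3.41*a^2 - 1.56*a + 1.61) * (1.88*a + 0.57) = -1.786*a^5 - 3.1923*a^4 + 5.6071*a^3 - 0.9891*a^2 + 2.1376*a + 0.9177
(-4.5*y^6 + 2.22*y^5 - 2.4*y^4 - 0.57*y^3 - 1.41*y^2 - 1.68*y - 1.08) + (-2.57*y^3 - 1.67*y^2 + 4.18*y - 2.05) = -4.5*y^6 + 2.22*y^5 - 2.4*y^4 - 3.14*y^3 - 3.08*y^2 + 2.5*y - 3.13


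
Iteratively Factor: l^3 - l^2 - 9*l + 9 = (l - 3)*(l^2 + 2*l - 3) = (l - 3)*(l - 1)*(l + 3)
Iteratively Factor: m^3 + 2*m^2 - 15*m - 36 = (m + 3)*(m^2 - m - 12) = (m + 3)^2*(m - 4)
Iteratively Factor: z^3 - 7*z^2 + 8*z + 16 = (z - 4)*(z^2 - 3*z - 4) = (z - 4)*(z + 1)*(z - 4)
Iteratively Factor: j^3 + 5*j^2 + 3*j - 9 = (j + 3)*(j^2 + 2*j - 3) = (j + 3)^2*(j - 1)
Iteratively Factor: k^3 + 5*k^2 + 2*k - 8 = (k - 1)*(k^2 + 6*k + 8) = (k - 1)*(k + 4)*(k + 2)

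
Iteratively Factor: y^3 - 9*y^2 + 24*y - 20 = (y - 5)*(y^2 - 4*y + 4) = (y - 5)*(y - 2)*(y - 2)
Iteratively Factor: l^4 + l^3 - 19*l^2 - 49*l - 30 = (l + 2)*(l^3 - l^2 - 17*l - 15) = (l + 2)*(l + 3)*(l^2 - 4*l - 5) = (l - 5)*(l + 2)*(l + 3)*(l + 1)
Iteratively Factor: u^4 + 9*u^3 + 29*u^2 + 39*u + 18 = (u + 2)*(u^3 + 7*u^2 + 15*u + 9) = (u + 2)*(u + 3)*(u^2 + 4*u + 3) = (u + 1)*(u + 2)*(u + 3)*(u + 3)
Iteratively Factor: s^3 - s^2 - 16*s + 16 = (s + 4)*(s^2 - 5*s + 4) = (s - 4)*(s + 4)*(s - 1)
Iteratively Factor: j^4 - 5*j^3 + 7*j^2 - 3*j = (j - 3)*(j^3 - 2*j^2 + j) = (j - 3)*(j - 1)*(j^2 - j) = (j - 3)*(j - 1)^2*(j)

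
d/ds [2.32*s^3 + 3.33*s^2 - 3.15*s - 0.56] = 6.96*s^2 + 6.66*s - 3.15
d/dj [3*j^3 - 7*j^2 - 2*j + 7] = 9*j^2 - 14*j - 2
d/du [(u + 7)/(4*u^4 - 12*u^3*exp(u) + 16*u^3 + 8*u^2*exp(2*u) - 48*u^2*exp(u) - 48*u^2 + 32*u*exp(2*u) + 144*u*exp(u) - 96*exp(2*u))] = (u^4 - 3*u^3*exp(u) + 4*u^3 + 2*u^2*exp(2*u) - 12*u^2*exp(u) - 12*u^2 + 8*u*exp(2*u) + 36*u*exp(u) - (u + 7)*(-3*u^3*exp(u) + 4*u^3 + 4*u^2*exp(2*u) - 21*u^2*exp(u) + 12*u^2 + 20*u*exp(2*u) + 12*u*exp(u) - 24*u - 40*exp(2*u) + 36*exp(u)) - 24*exp(2*u))/(4*(u^4 - 3*u^3*exp(u) + 4*u^3 + 2*u^2*exp(2*u) - 12*u^2*exp(u) - 12*u^2 + 8*u*exp(2*u) + 36*u*exp(u) - 24*exp(2*u))^2)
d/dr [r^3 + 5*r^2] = r*(3*r + 10)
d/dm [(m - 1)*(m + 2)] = 2*m + 1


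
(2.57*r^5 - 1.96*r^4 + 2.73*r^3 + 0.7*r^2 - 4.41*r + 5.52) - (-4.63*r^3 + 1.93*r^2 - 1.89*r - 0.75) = 2.57*r^5 - 1.96*r^4 + 7.36*r^3 - 1.23*r^2 - 2.52*r + 6.27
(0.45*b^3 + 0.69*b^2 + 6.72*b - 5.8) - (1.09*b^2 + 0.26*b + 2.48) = 0.45*b^3 - 0.4*b^2 + 6.46*b - 8.28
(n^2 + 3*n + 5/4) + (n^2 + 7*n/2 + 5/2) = 2*n^2 + 13*n/2 + 15/4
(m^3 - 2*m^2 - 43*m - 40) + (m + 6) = m^3 - 2*m^2 - 42*m - 34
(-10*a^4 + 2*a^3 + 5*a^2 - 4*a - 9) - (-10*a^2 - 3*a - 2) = -10*a^4 + 2*a^3 + 15*a^2 - a - 7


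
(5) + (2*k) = 2*k + 5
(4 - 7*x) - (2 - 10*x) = 3*x + 2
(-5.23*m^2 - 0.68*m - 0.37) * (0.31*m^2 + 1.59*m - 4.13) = -1.6213*m^4 - 8.5265*m^3 + 20.404*m^2 + 2.2201*m + 1.5281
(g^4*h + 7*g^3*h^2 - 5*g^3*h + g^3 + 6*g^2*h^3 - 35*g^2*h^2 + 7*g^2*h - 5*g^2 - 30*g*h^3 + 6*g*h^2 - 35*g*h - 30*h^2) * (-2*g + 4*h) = -2*g^5*h - 10*g^4*h^2 + 10*g^4*h - 2*g^4 + 16*g^3*h^3 + 50*g^3*h^2 - 10*g^3*h + 10*g^3 + 24*g^2*h^4 - 80*g^2*h^3 + 16*g^2*h^2 + 50*g^2*h - 120*g*h^4 + 24*g*h^3 - 80*g*h^2 - 120*h^3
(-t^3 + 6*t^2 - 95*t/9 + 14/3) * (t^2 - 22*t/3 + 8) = -t^5 + 40*t^4/3 - 563*t^3/9 + 3512*t^2/27 - 356*t/3 + 112/3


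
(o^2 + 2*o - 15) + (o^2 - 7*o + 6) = 2*o^2 - 5*o - 9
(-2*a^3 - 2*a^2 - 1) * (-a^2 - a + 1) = 2*a^5 + 4*a^4 - a^2 + a - 1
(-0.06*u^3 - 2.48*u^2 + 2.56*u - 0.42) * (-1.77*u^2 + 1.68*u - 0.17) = 0.1062*u^5 + 4.2888*u^4 - 8.6874*u^3 + 5.4658*u^2 - 1.1408*u + 0.0714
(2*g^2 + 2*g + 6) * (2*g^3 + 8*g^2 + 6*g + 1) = 4*g^5 + 20*g^4 + 40*g^3 + 62*g^2 + 38*g + 6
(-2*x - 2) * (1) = -2*x - 2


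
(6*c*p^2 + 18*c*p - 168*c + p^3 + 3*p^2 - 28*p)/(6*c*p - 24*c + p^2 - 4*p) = p + 7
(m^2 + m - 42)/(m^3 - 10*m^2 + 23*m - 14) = (m^2 + m - 42)/(m^3 - 10*m^2 + 23*m - 14)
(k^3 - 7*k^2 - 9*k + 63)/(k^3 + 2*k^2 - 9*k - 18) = (k - 7)/(k + 2)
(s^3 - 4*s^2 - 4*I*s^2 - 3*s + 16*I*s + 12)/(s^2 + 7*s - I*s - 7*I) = (s^2 - s*(4 + 3*I) + 12*I)/(s + 7)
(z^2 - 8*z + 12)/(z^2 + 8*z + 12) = (z^2 - 8*z + 12)/(z^2 + 8*z + 12)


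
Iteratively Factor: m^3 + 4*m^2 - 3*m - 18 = (m + 3)*(m^2 + m - 6) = (m - 2)*(m + 3)*(m + 3)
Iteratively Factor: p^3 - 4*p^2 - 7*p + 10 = (p - 5)*(p^2 + p - 2) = (p - 5)*(p + 2)*(p - 1)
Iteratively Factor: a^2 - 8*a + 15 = (a - 3)*(a - 5)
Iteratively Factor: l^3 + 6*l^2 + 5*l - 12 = (l - 1)*(l^2 + 7*l + 12) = (l - 1)*(l + 3)*(l + 4)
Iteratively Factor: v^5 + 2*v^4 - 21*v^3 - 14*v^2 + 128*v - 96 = (v - 3)*(v^4 + 5*v^3 - 6*v^2 - 32*v + 32) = (v - 3)*(v + 4)*(v^3 + v^2 - 10*v + 8) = (v - 3)*(v + 4)^2*(v^2 - 3*v + 2) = (v - 3)*(v - 2)*(v + 4)^2*(v - 1)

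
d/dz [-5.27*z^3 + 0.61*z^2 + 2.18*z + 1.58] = -15.81*z^2 + 1.22*z + 2.18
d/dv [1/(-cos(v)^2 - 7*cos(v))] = -(2*cos(v) + 7)*sin(v)/((cos(v) + 7)^2*cos(v)^2)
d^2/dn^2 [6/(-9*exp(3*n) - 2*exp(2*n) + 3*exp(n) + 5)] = 6*(-2*(27*exp(2*n) + 4*exp(n) - 3)^2*exp(n) + (81*exp(2*n) + 8*exp(n) - 3)*(9*exp(3*n) + 2*exp(2*n) - 3*exp(n) - 5))*exp(n)/(9*exp(3*n) + 2*exp(2*n) - 3*exp(n) - 5)^3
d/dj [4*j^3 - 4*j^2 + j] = 12*j^2 - 8*j + 1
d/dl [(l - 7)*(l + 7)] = 2*l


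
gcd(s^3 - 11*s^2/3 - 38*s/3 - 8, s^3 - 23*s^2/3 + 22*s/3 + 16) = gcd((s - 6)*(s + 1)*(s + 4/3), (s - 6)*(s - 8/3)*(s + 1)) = s^2 - 5*s - 6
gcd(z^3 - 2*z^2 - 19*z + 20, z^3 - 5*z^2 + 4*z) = z - 1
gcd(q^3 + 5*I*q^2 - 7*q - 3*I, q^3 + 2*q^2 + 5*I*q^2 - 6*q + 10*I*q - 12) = q + 3*I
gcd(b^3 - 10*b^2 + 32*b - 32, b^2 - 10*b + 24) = b - 4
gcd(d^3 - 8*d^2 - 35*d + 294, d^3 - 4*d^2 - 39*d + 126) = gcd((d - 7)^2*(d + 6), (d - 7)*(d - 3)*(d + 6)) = d^2 - d - 42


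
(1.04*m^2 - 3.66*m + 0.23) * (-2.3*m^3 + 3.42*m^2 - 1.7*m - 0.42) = -2.392*m^5 + 11.9748*m^4 - 14.8142*m^3 + 6.5718*m^2 + 1.1462*m - 0.0966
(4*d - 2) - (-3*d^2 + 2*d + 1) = 3*d^2 + 2*d - 3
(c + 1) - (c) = 1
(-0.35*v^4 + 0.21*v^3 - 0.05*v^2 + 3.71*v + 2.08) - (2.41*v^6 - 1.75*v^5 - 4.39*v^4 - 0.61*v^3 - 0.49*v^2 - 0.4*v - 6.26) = -2.41*v^6 + 1.75*v^5 + 4.04*v^4 + 0.82*v^3 + 0.44*v^2 + 4.11*v + 8.34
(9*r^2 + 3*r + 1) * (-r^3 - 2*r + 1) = -9*r^5 - 3*r^4 - 19*r^3 + 3*r^2 + r + 1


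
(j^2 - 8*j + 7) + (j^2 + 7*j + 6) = 2*j^2 - j + 13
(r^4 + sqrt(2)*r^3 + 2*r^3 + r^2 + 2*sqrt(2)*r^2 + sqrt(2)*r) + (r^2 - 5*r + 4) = r^4 + sqrt(2)*r^3 + 2*r^3 + 2*r^2 + 2*sqrt(2)*r^2 - 5*r + sqrt(2)*r + 4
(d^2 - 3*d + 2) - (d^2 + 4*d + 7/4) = 1/4 - 7*d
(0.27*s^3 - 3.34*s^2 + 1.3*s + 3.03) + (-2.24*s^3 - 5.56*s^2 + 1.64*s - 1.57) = -1.97*s^3 - 8.9*s^2 + 2.94*s + 1.46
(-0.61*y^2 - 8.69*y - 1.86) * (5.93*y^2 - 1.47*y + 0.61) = -3.6173*y^4 - 50.635*y^3 + 1.3724*y^2 - 2.5667*y - 1.1346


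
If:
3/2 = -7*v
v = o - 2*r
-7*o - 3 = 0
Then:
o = -3/7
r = -3/28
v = -3/14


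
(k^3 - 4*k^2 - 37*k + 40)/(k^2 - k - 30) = (k^2 - 9*k + 8)/(k - 6)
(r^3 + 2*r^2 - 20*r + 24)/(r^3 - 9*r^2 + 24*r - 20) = (r + 6)/(r - 5)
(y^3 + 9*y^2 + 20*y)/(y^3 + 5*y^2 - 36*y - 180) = y*(y + 4)/(y^2 - 36)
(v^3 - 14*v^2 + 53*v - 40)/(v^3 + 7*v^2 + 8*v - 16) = (v^2 - 13*v + 40)/(v^2 + 8*v + 16)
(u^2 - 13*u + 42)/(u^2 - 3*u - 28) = (u - 6)/(u + 4)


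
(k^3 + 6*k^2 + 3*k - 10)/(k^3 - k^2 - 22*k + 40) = (k^2 + k - 2)/(k^2 - 6*k + 8)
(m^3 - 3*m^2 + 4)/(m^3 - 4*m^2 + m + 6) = (m - 2)/(m - 3)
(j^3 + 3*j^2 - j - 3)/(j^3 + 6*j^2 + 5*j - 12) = (j + 1)/(j + 4)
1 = 1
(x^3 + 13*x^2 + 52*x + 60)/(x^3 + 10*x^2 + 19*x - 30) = (x + 2)/(x - 1)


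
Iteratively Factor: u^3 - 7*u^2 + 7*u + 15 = (u - 3)*(u^2 - 4*u - 5) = (u - 5)*(u - 3)*(u + 1)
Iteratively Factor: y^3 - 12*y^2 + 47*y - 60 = (y - 3)*(y^2 - 9*y + 20) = (y - 5)*(y - 3)*(y - 4)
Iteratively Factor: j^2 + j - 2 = (j + 2)*(j - 1)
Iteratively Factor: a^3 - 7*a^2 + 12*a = (a)*(a^2 - 7*a + 12) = a*(a - 3)*(a - 4)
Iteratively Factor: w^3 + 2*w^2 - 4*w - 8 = (w + 2)*(w^2 - 4) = (w + 2)^2*(w - 2)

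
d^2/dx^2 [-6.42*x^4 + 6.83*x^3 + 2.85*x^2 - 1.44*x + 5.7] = -77.04*x^2 + 40.98*x + 5.7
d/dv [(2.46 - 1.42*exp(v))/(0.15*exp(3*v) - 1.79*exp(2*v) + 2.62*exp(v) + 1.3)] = (0.426*exp(3*v) - 3.6488*exp(2*v) + 8.8068*exp(v) - 8.2912)*exp(v)/(0.0225*exp(6*v) - 0.537*exp(5*v) + 3.9901*exp(4*v) - 8.9896*exp(3*v) + 2.2104*exp(2*v) + 6.812*exp(v) + 1.69)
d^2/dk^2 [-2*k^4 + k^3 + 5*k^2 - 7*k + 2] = -24*k^2 + 6*k + 10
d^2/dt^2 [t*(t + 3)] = 2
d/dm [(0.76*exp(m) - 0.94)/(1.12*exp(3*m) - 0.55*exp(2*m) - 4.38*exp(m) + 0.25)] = (-1.7024*exp(3*m) + 3.5764*exp(2*m) - 1.034*exp(m) - 3.9272)*exp(m)/(1.2544*exp(6*m) - 1.232*exp(5*m) - 9.5087*exp(4*m) + 5.378*exp(3*m) + 18.9094*exp(2*m) - 2.19*exp(m) + 0.0625)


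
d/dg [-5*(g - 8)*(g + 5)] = 15 - 10*g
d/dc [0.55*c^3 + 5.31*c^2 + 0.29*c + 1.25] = 1.65*c^2 + 10.62*c + 0.29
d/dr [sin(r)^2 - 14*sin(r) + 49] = 2*(sin(r) - 7)*cos(r)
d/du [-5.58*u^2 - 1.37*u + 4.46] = -11.16*u - 1.37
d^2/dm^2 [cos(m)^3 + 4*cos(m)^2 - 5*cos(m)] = 17*cos(m)/4 - 8*cos(2*m) - 9*cos(3*m)/4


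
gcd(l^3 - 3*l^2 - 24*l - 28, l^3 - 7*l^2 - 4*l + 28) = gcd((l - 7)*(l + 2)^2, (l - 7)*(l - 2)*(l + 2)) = l^2 - 5*l - 14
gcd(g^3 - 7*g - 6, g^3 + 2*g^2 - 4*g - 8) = g + 2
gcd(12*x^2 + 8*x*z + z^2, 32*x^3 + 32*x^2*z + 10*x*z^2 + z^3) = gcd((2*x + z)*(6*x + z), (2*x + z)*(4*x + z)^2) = 2*x + z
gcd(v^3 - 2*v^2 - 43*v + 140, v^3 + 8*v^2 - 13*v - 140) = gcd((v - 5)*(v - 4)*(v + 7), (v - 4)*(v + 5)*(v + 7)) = v^2 + 3*v - 28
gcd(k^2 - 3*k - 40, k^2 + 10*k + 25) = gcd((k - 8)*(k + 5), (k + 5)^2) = k + 5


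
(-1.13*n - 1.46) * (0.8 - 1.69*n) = 1.9097*n^2 + 1.5634*n - 1.168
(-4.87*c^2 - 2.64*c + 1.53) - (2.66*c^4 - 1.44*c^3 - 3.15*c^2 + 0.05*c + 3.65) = -2.66*c^4 + 1.44*c^3 - 1.72*c^2 - 2.69*c - 2.12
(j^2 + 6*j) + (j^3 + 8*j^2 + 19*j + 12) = j^3 + 9*j^2 + 25*j + 12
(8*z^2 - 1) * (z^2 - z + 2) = 8*z^4 - 8*z^3 + 15*z^2 + z - 2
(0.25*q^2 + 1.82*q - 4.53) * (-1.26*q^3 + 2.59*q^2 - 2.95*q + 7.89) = -0.315*q^5 - 1.6457*q^4 + 9.6841*q^3 - 15.1292*q^2 + 27.7233*q - 35.7417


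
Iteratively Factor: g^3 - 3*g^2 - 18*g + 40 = (g - 2)*(g^2 - g - 20) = (g - 5)*(g - 2)*(g + 4)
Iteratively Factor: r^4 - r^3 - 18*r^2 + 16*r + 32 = (r - 4)*(r^3 + 3*r^2 - 6*r - 8) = (r - 4)*(r + 1)*(r^2 + 2*r - 8) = (r - 4)*(r - 2)*(r + 1)*(r + 4)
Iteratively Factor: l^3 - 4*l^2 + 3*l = (l)*(l^2 - 4*l + 3) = l*(l - 1)*(l - 3)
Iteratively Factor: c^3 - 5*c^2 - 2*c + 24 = (c - 3)*(c^2 - 2*c - 8) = (c - 4)*(c - 3)*(c + 2)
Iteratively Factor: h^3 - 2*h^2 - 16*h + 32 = (h - 2)*(h^2 - 16) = (h - 2)*(h + 4)*(h - 4)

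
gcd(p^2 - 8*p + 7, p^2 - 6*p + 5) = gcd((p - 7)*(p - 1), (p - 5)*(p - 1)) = p - 1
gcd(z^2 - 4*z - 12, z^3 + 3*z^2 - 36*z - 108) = z - 6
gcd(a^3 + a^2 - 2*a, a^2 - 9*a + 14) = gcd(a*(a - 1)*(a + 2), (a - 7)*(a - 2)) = 1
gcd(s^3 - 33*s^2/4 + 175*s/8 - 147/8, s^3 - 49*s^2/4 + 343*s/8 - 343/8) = s^2 - 21*s/4 + 49/8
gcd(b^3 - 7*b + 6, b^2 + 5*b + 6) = b + 3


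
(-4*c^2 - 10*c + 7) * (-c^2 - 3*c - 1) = 4*c^4 + 22*c^3 + 27*c^2 - 11*c - 7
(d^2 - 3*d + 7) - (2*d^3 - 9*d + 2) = -2*d^3 + d^2 + 6*d + 5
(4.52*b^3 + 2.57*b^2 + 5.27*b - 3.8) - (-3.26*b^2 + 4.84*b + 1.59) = 4.52*b^3 + 5.83*b^2 + 0.43*b - 5.39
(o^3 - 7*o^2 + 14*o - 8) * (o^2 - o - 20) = o^5 - 8*o^4 + o^3 + 118*o^2 - 272*o + 160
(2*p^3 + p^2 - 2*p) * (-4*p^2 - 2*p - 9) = -8*p^5 - 8*p^4 - 12*p^3 - 5*p^2 + 18*p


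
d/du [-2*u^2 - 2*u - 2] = -4*u - 2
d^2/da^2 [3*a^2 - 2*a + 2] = 6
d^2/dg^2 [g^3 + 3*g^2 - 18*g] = 6*g + 6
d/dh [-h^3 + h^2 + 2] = h*(2 - 3*h)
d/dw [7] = 0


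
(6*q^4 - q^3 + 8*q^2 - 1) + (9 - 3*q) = 6*q^4 - q^3 + 8*q^2 - 3*q + 8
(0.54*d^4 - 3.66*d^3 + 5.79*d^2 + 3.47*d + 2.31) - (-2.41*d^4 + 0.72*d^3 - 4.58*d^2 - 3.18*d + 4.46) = 2.95*d^4 - 4.38*d^3 + 10.37*d^2 + 6.65*d - 2.15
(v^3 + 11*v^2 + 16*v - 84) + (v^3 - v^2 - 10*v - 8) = 2*v^3 + 10*v^2 + 6*v - 92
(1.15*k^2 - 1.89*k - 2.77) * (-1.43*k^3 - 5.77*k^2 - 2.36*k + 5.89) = -1.6445*k^5 - 3.9328*k^4 + 12.1524*k^3 + 27.2168*k^2 - 4.5949*k - 16.3153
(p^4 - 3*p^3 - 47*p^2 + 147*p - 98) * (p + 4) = p^5 + p^4 - 59*p^3 - 41*p^2 + 490*p - 392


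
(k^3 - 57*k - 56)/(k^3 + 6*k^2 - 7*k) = (k^2 - 7*k - 8)/(k*(k - 1))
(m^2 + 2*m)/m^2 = (m + 2)/m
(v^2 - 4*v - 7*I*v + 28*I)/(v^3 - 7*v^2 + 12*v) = (v - 7*I)/(v*(v - 3))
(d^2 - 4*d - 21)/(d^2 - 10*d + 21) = (d + 3)/(d - 3)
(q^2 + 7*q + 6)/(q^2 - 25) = (q^2 + 7*q + 6)/(q^2 - 25)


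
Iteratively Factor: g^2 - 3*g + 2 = (g - 2)*(g - 1)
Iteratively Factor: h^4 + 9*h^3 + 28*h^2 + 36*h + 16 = (h + 4)*(h^3 + 5*h^2 + 8*h + 4) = (h + 2)*(h + 4)*(h^2 + 3*h + 2) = (h + 2)^2*(h + 4)*(h + 1)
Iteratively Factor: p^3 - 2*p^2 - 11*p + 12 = (p + 3)*(p^2 - 5*p + 4) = (p - 1)*(p + 3)*(p - 4)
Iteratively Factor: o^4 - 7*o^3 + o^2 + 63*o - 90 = (o + 3)*(o^3 - 10*o^2 + 31*o - 30) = (o - 5)*(o + 3)*(o^2 - 5*o + 6) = (o - 5)*(o - 2)*(o + 3)*(o - 3)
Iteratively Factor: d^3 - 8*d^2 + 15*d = (d)*(d^2 - 8*d + 15) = d*(d - 3)*(d - 5)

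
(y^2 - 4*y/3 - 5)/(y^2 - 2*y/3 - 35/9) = 3*(y - 3)/(3*y - 7)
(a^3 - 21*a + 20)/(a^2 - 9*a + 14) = (a^3 - 21*a + 20)/(a^2 - 9*a + 14)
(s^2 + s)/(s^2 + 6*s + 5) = s/(s + 5)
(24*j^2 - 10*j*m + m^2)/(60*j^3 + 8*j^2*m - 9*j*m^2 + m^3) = (4*j - m)/(10*j^2 + 3*j*m - m^2)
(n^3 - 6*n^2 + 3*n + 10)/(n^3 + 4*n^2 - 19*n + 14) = (n^2 - 4*n - 5)/(n^2 + 6*n - 7)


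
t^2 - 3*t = t*(t - 3)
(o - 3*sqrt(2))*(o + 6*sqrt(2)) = o^2 + 3*sqrt(2)*o - 36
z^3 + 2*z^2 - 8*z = z*(z - 2)*(z + 4)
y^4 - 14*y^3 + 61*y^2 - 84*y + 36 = (y - 6)^2*(y - 1)^2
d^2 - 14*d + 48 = (d - 8)*(d - 6)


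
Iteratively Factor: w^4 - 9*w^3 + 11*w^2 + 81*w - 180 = (w + 3)*(w^3 - 12*w^2 + 47*w - 60) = (w - 3)*(w + 3)*(w^2 - 9*w + 20) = (w - 5)*(w - 3)*(w + 3)*(w - 4)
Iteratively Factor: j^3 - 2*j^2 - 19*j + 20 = (j - 1)*(j^2 - j - 20) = (j - 1)*(j + 4)*(j - 5)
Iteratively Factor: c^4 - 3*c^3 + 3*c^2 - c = (c - 1)*(c^3 - 2*c^2 + c) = (c - 1)^2*(c^2 - c) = c*(c - 1)^2*(c - 1)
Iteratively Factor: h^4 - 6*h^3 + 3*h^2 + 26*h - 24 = (h + 2)*(h^3 - 8*h^2 + 19*h - 12) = (h - 4)*(h + 2)*(h^2 - 4*h + 3) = (h - 4)*(h - 1)*(h + 2)*(h - 3)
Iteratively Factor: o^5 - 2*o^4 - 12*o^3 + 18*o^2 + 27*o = (o + 1)*(o^4 - 3*o^3 - 9*o^2 + 27*o) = o*(o + 1)*(o^3 - 3*o^2 - 9*o + 27) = o*(o + 1)*(o + 3)*(o^2 - 6*o + 9) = o*(o - 3)*(o + 1)*(o + 3)*(o - 3)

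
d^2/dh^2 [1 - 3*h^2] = -6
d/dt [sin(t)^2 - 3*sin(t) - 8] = (2*sin(t) - 3)*cos(t)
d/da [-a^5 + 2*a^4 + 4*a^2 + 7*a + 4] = -5*a^4 + 8*a^3 + 8*a + 7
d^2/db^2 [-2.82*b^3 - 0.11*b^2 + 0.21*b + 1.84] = -16.92*b - 0.22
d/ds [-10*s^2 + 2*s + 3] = 2 - 20*s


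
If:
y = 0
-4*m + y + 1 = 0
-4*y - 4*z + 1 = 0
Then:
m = 1/4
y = 0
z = 1/4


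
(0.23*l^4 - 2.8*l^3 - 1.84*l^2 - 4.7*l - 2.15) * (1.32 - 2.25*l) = -0.5175*l^5 + 6.6036*l^4 + 0.444000000000001*l^3 + 8.1462*l^2 - 1.3665*l - 2.838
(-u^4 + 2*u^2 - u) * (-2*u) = 2*u^5 - 4*u^3 + 2*u^2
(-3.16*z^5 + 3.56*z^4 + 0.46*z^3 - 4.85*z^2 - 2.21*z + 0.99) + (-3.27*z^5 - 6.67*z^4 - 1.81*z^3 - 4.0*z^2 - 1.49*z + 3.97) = -6.43*z^5 - 3.11*z^4 - 1.35*z^3 - 8.85*z^2 - 3.7*z + 4.96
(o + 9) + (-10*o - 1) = 8 - 9*o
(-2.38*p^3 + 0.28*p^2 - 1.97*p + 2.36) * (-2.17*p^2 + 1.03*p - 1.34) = 5.1646*p^5 - 3.059*p^4 + 7.7525*p^3 - 7.5255*p^2 + 5.0706*p - 3.1624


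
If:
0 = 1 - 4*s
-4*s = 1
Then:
No Solution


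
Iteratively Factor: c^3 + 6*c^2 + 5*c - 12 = (c + 3)*(c^2 + 3*c - 4) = (c + 3)*(c + 4)*(c - 1)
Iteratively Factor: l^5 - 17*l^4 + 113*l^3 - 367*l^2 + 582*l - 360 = (l - 3)*(l^4 - 14*l^3 + 71*l^2 - 154*l + 120) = (l - 3)*(l - 2)*(l^3 - 12*l^2 + 47*l - 60) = (l - 4)*(l - 3)*(l - 2)*(l^2 - 8*l + 15) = (l - 5)*(l - 4)*(l - 3)*(l - 2)*(l - 3)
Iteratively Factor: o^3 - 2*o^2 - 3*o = (o - 3)*(o^2 + o) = (o - 3)*(o + 1)*(o)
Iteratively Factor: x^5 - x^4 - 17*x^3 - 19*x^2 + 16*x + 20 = (x - 1)*(x^4 - 17*x^2 - 36*x - 20) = (x - 1)*(x + 2)*(x^3 - 2*x^2 - 13*x - 10) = (x - 5)*(x - 1)*(x + 2)*(x^2 + 3*x + 2) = (x - 5)*(x - 1)*(x + 2)^2*(x + 1)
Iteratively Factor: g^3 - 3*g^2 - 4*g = (g + 1)*(g^2 - 4*g) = g*(g + 1)*(g - 4)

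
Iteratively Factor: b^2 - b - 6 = (b + 2)*(b - 3)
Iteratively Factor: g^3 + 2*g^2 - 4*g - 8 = (g + 2)*(g^2 - 4) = (g + 2)^2*(g - 2)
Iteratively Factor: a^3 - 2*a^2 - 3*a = (a - 3)*(a^2 + a) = (a - 3)*(a + 1)*(a)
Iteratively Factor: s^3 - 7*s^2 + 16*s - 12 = (s - 2)*(s^2 - 5*s + 6) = (s - 3)*(s - 2)*(s - 2)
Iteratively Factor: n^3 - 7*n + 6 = (n - 2)*(n^2 + 2*n - 3) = (n - 2)*(n - 1)*(n + 3)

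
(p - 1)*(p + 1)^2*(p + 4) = p^4 + 5*p^3 + 3*p^2 - 5*p - 4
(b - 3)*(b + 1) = b^2 - 2*b - 3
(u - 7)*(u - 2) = u^2 - 9*u + 14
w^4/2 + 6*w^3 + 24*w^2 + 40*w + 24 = (w/2 + 1)*(w + 2)^2*(w + 6)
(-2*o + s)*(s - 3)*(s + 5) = -2*o*s^2 - 4*o*s + 30*o + s^3 + 2*s^2 - 15*s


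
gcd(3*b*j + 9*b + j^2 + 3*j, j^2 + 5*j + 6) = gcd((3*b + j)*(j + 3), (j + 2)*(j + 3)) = j + 3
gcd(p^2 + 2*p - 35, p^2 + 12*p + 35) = p + 7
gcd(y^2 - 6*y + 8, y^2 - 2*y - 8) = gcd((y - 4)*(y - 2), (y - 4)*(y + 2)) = y - 4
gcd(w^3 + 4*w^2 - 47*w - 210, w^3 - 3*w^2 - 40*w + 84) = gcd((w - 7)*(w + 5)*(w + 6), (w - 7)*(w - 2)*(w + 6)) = w^2 - w - 42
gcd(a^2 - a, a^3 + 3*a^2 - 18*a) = a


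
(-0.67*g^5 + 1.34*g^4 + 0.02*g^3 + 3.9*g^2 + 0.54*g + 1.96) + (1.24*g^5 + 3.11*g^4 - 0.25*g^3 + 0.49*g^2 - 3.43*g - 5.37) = 0.57*g^5 + 4.45*g^4 - 0.23*g^3 + 4.39*g^2 - 2.89*g - 3.41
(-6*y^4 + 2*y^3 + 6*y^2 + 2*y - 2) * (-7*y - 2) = 42*y^5 - 2*y^4 - 46*y^3 - 26*y^2 + 10*y + 4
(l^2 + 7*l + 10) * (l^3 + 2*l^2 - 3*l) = l^5 + 9*l^4 + 21*l^3 - l^2 - 30*l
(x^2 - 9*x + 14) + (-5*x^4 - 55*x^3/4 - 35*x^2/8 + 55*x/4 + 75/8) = -5*x^4 - 55*x^3/4 - 27*x^2/8 + 19*x/4 + 187/8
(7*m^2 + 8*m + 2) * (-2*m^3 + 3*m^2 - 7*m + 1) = -14*m^5 + 5*m^4 - 29*m^3 - 43*m^2 - 6*m + 2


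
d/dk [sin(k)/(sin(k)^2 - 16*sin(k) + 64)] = -(sin(k) + 8)*cos(k)/(sin(k) - 8)^3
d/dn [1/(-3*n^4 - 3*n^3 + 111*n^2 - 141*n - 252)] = (4*n^3 + 3*n^2 - 74*n + 47)/(3*(n^4 + n^3 - 37*n^2 + 47*n + 84)^2)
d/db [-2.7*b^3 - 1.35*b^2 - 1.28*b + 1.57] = -8.1*b^2 - 2.7*b - 1.28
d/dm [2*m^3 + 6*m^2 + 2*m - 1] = 6*m^2 + 12*m + 2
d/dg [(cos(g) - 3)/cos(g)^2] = (cos(g) - 6)*sin(g)/cos(g)^3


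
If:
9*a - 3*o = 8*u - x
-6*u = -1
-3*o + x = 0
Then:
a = 4/27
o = x/3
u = 1/6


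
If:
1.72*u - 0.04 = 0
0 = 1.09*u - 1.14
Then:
No Solution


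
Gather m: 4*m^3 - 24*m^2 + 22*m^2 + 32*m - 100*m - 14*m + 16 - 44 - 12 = 4*m^3 - 2*m^2 - 82*m - 40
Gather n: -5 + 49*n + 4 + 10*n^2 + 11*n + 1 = 10*n^2 + 60*n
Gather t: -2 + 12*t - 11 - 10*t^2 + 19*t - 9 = -10*t^2 + 31*t - 22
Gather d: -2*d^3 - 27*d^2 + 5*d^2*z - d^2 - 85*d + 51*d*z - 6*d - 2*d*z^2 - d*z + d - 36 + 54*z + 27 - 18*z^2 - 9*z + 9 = -2*d^3 + d^2*(5*z - 28) + d*(-2*z^2 + 50*z - 90) - 18*z^2 + 45*z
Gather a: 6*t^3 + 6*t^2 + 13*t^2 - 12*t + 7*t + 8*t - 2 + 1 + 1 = 6*t^3 + 19*t^2 + 3*t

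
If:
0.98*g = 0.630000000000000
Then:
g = 0.64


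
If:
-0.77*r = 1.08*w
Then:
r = -1.4025974025974*w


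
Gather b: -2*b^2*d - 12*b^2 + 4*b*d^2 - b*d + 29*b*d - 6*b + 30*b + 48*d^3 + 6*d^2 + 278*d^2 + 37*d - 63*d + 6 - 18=b^2*(-2*d - 12) + b*(4*d^2 + 28*d + 24) + 48*d^3 + 284*d^2 - 26*d - 12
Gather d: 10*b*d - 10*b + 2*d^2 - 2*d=-10*b + 2*d^2 + d*(10*b - 2)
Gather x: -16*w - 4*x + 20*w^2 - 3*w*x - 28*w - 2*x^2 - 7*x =20*w^2 - 44*w - 2*x^2 + x*(-3*w - 11)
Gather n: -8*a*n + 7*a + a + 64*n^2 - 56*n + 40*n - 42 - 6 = 8*a + 64*n^2 + n*(-8*a - 16) - 48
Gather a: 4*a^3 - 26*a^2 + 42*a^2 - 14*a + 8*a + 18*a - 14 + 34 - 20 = 4*a^3 + 16*a^2 + 12*a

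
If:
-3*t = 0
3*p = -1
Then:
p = -1/3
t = 0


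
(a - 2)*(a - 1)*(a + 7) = a^3 + 4*a^2 - 19*a + 14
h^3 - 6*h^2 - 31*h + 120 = (h - 8)*(h - 3)*(h + 5)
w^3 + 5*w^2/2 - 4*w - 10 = (w - 2)*(w + 2)*(w + 5/2)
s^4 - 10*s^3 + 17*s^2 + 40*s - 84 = (s - 7)*(s - 3)*(s - 2)*(s + 2)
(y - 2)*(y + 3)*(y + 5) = y^3 + 6*y^2 - y - 30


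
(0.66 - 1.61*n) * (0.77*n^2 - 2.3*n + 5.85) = -1.2397*n^3 + 4.2112*n^2 - 10.9365*n + 3.861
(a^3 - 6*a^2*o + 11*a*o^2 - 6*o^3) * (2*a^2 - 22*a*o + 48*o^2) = 2*a^5 - 34*a^4*o + 202*a^3*o^2 - 542*a^2*o^3 + 660*a*o^4 - 288*o^5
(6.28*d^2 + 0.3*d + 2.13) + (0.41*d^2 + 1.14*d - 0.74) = 6.69*d^2 + 1.44*d + 1.39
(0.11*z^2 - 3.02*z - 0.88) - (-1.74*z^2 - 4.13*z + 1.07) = 1.85*z^2 + 1.11*z - 1.95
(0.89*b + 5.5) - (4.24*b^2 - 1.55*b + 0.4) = -4.24*b^2 + 2.44*b + 5.1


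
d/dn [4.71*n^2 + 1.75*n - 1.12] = 9.42*n + 1.75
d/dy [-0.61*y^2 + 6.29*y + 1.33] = 6.29 - 1.22*y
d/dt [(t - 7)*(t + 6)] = 2*t - 1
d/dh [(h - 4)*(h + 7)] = 2*h + 3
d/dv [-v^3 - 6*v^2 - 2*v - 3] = -3*v^2 - 12*v - 2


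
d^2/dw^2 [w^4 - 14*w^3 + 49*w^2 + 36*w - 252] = 12*w^2 - 84*w + 98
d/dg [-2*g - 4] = -2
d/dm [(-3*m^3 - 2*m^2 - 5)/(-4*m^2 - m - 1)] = (12*m^4 + 6*m^3 + 11*m^2 - 36*m - 5)/(16*m^4 + 8*m^3 + 9*m^2 + 2*m + 1)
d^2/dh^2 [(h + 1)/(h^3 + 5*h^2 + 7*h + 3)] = 2*(3*h^2 + 12*h + 13)/(h^6 + 12*h^5 + 57*h^4 + 136*h^3 + 171*h^2 + 108*h + 27)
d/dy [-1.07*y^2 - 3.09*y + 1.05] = -2.14*y - 3.09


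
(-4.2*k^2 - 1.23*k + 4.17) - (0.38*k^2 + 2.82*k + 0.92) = -4.58*k^2 - 4.05*k + 3.25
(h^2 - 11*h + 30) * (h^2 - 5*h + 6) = h^4 - 16*h^3 + 91*h^2 - 216*h + 180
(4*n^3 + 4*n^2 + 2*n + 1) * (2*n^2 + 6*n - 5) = 8*n^5 + 32*n^4 + 8*n^3 - 6*n^2 - 4*n - 5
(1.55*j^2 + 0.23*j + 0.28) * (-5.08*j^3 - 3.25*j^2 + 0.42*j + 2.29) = -7.874*j^5 - 6.2059*j^4 - 1.5189*j^3 + 2.7361*j^2 + 0.6443*j + 0.6412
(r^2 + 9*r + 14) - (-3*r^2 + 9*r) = 4*r^2 + 14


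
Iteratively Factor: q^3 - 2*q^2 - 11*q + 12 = (q - 1)*(q^2 - q - 12) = (q - 1)*(q + 3)*(q - 4)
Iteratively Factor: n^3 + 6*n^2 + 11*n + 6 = (n + 1)*(n^2 + 5*n + 6) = (n + 1)*(n + 3)*(n + 2)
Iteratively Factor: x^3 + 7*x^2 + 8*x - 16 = (x + 4)*(x^2 + 3*x - 4) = (x + 4)^2*(x - 1)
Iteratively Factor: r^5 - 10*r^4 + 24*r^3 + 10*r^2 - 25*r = (r)*(r^4 - 10*r^3 + 24*r^2 + 10*r - 25) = r*(r - 1)*(r^3 - 9*r^2 + 15*r + 25) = r*(r - 5)*(r - 1)*(r^2 - 4*r - 5) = r*(r - 5)^2*(r - 1)*(r + 1)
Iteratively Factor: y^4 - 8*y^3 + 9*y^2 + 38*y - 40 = (y - 4)*(y^3 - 4*y^2 - 7*y + 10) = (y - 5)*(y - 4)*(y^2 + y - 2) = (y - 5)*(y - 4)*(y + 2)*(y - 1)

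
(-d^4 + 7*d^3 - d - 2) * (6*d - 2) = -6*d^5 + 44*d^4 - 14*d^3 - 6*d^2 - 10*d + 4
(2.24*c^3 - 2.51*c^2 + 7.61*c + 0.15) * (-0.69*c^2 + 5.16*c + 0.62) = -1.5456*c^5 + 13.2903*c^4 - 16.8137*c^3 + 37.6079*c^2 + 5.4922*c + 0.093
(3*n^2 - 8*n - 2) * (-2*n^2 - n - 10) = -6*n^4 + 13*n^3 - 18*n^2 + 82*n + 20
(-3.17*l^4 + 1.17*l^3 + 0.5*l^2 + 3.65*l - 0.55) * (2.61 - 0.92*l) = 2.9164*l^5 - 9.3501*l^4 + 2.5937*l^3 - 2.053*l^2 + 10.0325*l - 1.4355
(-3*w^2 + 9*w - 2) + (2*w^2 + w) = -w^2 + 10*w - 2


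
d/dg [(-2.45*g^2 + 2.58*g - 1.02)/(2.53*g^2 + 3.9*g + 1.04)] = (-16.0824*g^2 + 0.065199999999999*g + 6.6612)/(6.4009*g^4 + 19.734*g^3 + 20.4724*g^2 + 8.112*g + 1.0816)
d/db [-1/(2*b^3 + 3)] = 6*b^2/(2*b^3 + 3)^2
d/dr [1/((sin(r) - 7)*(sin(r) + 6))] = (-sin(2*r) + cos(r))/((sin(r) - 7)^2*(sin(r) + 6)^2)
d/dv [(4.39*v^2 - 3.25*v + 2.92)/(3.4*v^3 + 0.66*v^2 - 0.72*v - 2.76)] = (-14.926*v^4 + 22.1*v^3 - 30.7998*v^2 - 28.0872*v + 11.0724)/(11.56*v^6 + 4.488*v^5 - 4.4604*v^4 - 19.7184*v^3 - 3.1248*v^2 + 3.9744*v + 7.6176)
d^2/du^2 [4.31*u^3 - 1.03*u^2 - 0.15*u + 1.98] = 25.86*u - 2.06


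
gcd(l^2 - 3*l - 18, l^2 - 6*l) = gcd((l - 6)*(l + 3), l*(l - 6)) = l - 6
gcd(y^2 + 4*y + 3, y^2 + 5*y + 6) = y + 3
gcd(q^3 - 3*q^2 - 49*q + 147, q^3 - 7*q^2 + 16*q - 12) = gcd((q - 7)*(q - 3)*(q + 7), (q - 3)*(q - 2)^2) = q - 3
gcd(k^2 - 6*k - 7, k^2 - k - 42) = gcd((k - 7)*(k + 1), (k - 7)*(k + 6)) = k - 7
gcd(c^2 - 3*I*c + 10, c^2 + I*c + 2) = c + 2*I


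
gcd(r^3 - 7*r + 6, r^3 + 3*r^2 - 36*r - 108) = r + 3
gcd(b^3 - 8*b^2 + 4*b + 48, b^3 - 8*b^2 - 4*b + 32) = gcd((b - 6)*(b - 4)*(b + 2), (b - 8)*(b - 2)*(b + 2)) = b + 2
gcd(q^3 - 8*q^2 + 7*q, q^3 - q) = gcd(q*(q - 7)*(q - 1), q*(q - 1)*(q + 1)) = q^2 - q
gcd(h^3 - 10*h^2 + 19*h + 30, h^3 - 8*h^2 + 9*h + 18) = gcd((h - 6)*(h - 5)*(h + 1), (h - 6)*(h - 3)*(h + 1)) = h^2 - 5*h - 6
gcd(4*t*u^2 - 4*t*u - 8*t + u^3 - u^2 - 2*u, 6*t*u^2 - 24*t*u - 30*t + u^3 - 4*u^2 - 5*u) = u + 1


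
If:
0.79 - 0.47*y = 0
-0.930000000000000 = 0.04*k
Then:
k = -23.25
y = 1.68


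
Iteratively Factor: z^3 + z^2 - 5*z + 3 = (z - 1)*(z^2 + 2*z - 3) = (z - 1)^2*(z + 3)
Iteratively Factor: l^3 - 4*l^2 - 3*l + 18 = (l + 2)*(l^2 - 6*l + 9) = (l - 3)*(l + 2)*(l - 3)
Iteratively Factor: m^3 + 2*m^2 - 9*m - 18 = (m - 3)*(m^2 + 5*m + 6) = (m - 3)*(m + 2)*(m + 3)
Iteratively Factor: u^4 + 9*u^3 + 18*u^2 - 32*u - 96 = (u - 2)*(u^3 + 11*u^2 + 40*u + 48) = (u - 2)*(u + 4)*(u^2 + 7*u + 12) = (u - 2)*(u + 3)*(u + 4)*(u + 4)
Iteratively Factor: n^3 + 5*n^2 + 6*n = (n)*(n^2 + 5*n + 6) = n*(n + 2)*(n + 3)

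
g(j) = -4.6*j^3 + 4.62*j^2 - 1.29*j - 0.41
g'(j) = -13.8*j^2 + 9.24*j - 1.29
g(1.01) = -1.74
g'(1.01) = -6.03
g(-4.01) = 375.67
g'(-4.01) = -260.25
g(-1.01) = 10.35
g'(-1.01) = -24.70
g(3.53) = -149.73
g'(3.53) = -140.63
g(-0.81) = 6.11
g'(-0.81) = -17.83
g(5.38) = -589.94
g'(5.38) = -351.01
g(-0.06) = -0.31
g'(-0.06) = -1.89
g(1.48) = -7.11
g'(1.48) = -17.84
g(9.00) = -2991.20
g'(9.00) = -1035.93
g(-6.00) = 1167.25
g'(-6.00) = -553.53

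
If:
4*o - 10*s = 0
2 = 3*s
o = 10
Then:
No Solution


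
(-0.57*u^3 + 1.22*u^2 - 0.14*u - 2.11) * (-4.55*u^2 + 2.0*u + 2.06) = 2.5935*u^5 - 6.691*u^4 + 1.9028*u^3 + 11.8337*u^2 - 4.5084*u - 4.3466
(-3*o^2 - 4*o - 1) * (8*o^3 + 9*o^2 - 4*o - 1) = -24*o^5 - 59*o^4 - 32*o^3 + 10*o^2 + 8*o + 1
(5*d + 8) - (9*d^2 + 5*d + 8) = -9*d^2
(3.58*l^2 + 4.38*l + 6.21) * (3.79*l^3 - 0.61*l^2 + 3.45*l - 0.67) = 13.5682*l^5 + 14.4164*l^4 + 33.2151*l^3 + 8.9243*l^2 + 18.4899*l - 4.1607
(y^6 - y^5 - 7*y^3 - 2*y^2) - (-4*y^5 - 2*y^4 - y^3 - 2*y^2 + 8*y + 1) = y^6 + 3*y^5 + 2*y^4 - 6*y^3 - 8*y - 1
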